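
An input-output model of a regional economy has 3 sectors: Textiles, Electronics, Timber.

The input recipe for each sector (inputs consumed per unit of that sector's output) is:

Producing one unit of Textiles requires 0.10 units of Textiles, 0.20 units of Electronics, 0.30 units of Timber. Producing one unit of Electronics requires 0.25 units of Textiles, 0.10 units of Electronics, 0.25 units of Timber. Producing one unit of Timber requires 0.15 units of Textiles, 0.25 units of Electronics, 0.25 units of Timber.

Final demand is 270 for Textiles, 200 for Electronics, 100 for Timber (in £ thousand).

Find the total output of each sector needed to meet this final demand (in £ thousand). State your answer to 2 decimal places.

I − A =
  [   0.90    -0.25    -0.15]
  [  -0.20     0.90    -0.25]
  [  -0.30    -0.25     0.75]
Cofactors of I−A, C_ij = (−1)^(i+j)·(minor ij) (rows/columns in the sector order above):
  C_11 = (0.90)(0.75) − (-0.25)(-0.25) = 0.6125
  C_12 = −[(-0.20)(0.75) − (-0.25)(-0.30)] = 0.2250
  C_13 = (-0.20)(-0.25) − (0.90)(-0.30) = 0.3200
  C_21 = −[(-0.25)(0.75) − (-0.15)(-0.25)] = 0.2250
  C_22 = (0.90)(0.75) − (-0.15)(-0.30) = 0.6300
  C_23 = −[(0.90)(-0.25) − (-0.25)(-0.30)] = 0.3000
  C_31 = (-0.25)(-0.25) − (-0.15)(0.90) = 0.1975
  C_32 = −[(0.90)(-0.25) − (-0.15)(-0.20)] = 0.2550
  C_33 = (0.90)(0.90) − (-0.25)(-0.20) = 0.7600
det(I−A) = Σ_j (I−A)_1j·C_1j = (0.90)(0.6125) + (-0.25)(0.2250) + (-0.15)(0.3200) = 0.4470
adj(I−A) = Cᵀ =
  [ 0.6125   0.2250   0.1975]
  [ 0.2250   0.6300   0.2550]
  [ 0.3200   0.3000   0.7600]
(I − A)⁻¹ = adj(I−A) / det(I−A) ≈
  [   1.3702     0.5034     0.4418]
  [   0.5034     1.4094     0.5705]
  [   0.7159     0.6711     1.7002]
x = (I − A)⁻¹ d = adj(I−A)·d / det(I−A), with det(I−A) = 0.4470:
  x_1 = (0.6125·270 + 0.2250·200 + 0.1975·100) / 0.4470 = 230.125 / 0.4470 ≈ 514.82
  x_2 = (0.2250·270 + 0.6300·200 + 0.2550·100) / 0.4470 = 212.25 / 0.4470 ≈ 474.83
  x_3 = (0.3200·270 + 0.3000·200 + 0.7600·100) / 0.4470 = 222.40 / 0.4470 ≈ 497.54

x_1 = 514.82, x_2 = 474.83, x_3 = 497.54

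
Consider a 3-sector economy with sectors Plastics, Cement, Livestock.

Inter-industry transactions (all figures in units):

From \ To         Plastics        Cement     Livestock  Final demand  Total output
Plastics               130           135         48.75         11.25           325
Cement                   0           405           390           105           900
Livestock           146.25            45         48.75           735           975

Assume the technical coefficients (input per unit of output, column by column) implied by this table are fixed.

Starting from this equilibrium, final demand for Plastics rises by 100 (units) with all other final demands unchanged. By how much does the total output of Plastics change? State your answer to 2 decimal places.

Technical coefficients a_ij = z_ij / X_j:
  a_11 = 130/325 = 0.40, a_21 = 0/325 = 0.00, a_31 = 146.25/325 = 0.45
  a_12 = 135/900 = 0.15, a_22 = 405/900 = 0.45, a_32 = 45/900 = 0.05
  a_13 = 48.75/975 = 0.05, a_23 = 390/975 = 0.40, a_33 = 48.75/975 = 0.05
I − A =
  [   0.60    -0.15    -0.05]
  [   0.00     0.55    -0.40]
  [  -0.45    -0.05     0.95]
Cofactors of I−A, C_ij = (−1)^(i+j)·(minor ij) (rows/columns in the sector order above):
  C_11 = (0.55)(0.95) − (-0.40)(-0.05) = 0.5025
  C_12 = −[(0.00)(0.95) − (-0.40)(-0.45)] = 0.1800
  C_13 = (0.00)(-0.05) − (0.55)(-0.45) = 0.2475
  C_21 = −[(-0.15)(0.95) − (-0.05)(-0.05)] = 0.1450
  C_22 = (0.60)(0.95) − (-0.05)(-0.45) = 0.5475
  C_23 = −[(0.60)(-0.05) − (-0.15)(-0.45)] = 0.0975
  C_31 = (-0.15)(-0.40) − (-0.05)(0.55) = 0.0875
  C_32 = −[(0.60)(-0.40) − (-0.05)(0.00)] = 0.2400
  C_33 = (0.60)(0.55) − (-0.15)(0.00) = 0.3300
det(I−A) = Σ_j (I−A)_1j·C_1j = (0.60)(0.5025) + (-0.15)(0.1800) + (-0.05)(0.2475) = 0.262125
adj(I−A) = Cᵀ =
  [ 0.5025   0.1450   0.0875]
  [ 0.1800   0.5475   0.2400]
  [ 0.2475   0.0975   0.3300]
(I − A)⁻¹ = adj(I−A) / det(I−A) ≈
  [   1.9170     0.5532     0.3338]
  [   0.6867     2.0887     0.9156]
  [   0.9442     0.3720     1.2589]
Δx = (I − A)⁻¹ Δd with Δd having +100 in the Plastics component and 0 elsewhere.
So Δx_1 = L_11 · (+100), where L_11 = adj(I−A)_11 / det(I−A) = 0.5025 / 0.262125.
Δx_1 = 0.5025 × (+100) / 0.262125 = 50.25 / 0.262125 ≈ 191.70.

Δx_1 = 191.70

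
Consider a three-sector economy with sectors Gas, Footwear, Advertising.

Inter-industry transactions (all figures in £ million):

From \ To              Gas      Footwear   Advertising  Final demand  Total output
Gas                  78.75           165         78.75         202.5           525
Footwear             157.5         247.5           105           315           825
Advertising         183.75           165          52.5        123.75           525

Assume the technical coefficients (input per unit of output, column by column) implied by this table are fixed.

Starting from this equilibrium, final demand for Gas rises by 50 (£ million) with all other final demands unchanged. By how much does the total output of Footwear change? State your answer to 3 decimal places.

Technical coefficients a_ij = z_ij / X_j:
  a_GG = 78.75/525 = 0.15, a_FG = 157.5/525 = 0.30, a_AG = 183.75/525 = 0.35
  a_GF = 165/825 = 0.20, a_FF = 247.5/825 = 0.30, a_AF = 165/825 = 0.20
  a_GA = 78.75/525 = 0.15, a_FA = 105/525 = 0.20, a_AA = 52.5/525 = 0.10
I − A =
  [   0.85    -0.20    -0.15]
  [  -0.30     0.70    -0.20]
  [  -0.35    -0.20     0.90]
Cofactors of I−A, C_ij = (−1)^(i+j)·(minor ij) (rows/columns in the sector order above):
  C_11 = (0.70)(0.90) − (-0.20)(-0.20) = 0.5900
  C_12 = −[(-0.30)(0.90) − (-0.20)(-0.35)] = 0.3400
  C_13 = (-0.30)(-0.20) − (0.70)(-0.35) = 0.3050
  C_21 = −[(-0.20)(0.90) − (-0.15)(-0.20)] = 0.2100
  C_22 = (0.85)(0.90) − (-0.15)(-0.35) = 0.7125
  C_23 = −[(0.85)(-0.20) − (-0.20)(-0.35)] = 0.2400
  C_31 = (-0.20)(-0.20) − (-0.15)(0.70) = 0.1450
  C_32 = −[(0.85)(-0.20) − (-0.15)(-0.30)] = 0.2150
  C_33 = (0.85)(0.70) − (-0.20)(-0.30) = 0.5350
det(I−A) = Σ_j (I−A)_1j·C_1j = (0.85)(0.5900) + (-0.20)(0.3400) + (-0.15)(0.3050) = 0.38775
adj(I−A) = Cᵀ =
  [ 0.5900   0.2100   0.1450]
  [ 0.3400   0.7125   0.2150]
  [ 0.3050   0.2400   0.5350]
(I − A)⁻¹ = adj(I−A) / det(I−A) ≈
  [   1.5216     0.5416     0.3740]
  [   0.8769     1.8375     0.5545]
  [   0.7866     0.6190     1.3798]
Δx = (I − A)⁻¹ Δd with Δd having +50 in the Gas component and 0 elsewhere.
So Δx_F = L_FG · (+50), where L_FG = adj(I−A)_FG / det(I−A) = 0.3400 / 0.38775.
Δx_F = 0.3400 × (+50) / 0.38775 = 17.00 / 0.38775 ≈ 43.843.

Δx_F = 43.843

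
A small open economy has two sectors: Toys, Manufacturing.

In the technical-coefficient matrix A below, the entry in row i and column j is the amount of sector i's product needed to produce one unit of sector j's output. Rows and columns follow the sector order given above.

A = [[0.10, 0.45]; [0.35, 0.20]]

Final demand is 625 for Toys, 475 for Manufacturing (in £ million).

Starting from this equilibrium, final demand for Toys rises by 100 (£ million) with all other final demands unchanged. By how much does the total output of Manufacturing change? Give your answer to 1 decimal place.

I − A =
  [   0.90    -0.45]
  [  -0.35     0.80]
det(I−A) = (0.90)(0.80) − (-0.45)(-0.35) = 0.5625
adj(I−A) = [[0.80, 0.45], [0.35, 0.90]]
(I − A)⁻¹ = adj(I−A) / det(I−A) ≈
  [   1.4222     0.8000]
  [   0.6222     1.6000]
Δx = (I − A)⁻¹ Δd with Δd having +100 in the Toys component and 0 elsewhere.
So Δx_2 = L_21 · (+100), where L_21 = adj(I−A)_21 / det(I−A) = 0.35 / 0.5625.
Δx_2 = 0.35 × (+100) / 0.5625 = 35.00 / 0.5625 ≈ 62.2.

Δx_2 = 62.2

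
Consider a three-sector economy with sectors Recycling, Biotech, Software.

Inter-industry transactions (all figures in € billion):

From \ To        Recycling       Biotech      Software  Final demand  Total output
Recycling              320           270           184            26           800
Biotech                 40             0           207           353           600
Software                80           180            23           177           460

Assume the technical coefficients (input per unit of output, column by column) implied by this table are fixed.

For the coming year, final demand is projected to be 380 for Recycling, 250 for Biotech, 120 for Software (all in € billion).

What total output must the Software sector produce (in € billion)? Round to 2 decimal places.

x_S = 421.68

Technical coefficients a_ij = z_ij / X_j:
  a_RR = 320/800 = 0.40, a_BR = 40/800 = 0.05, a_SR = 80/800 = 0.10
  a_RB = 270/600 = 0.45, a_BB = 0/600 = 0.00, a_SB = 180/600 = 0.30
  a_RS = 184/460 = 0.40, a_BS = 207/460 = 0.45, a_SS = 23/460 = 0.05
I − A =
  [   0.60    -0.45    -0.40]
  [  -0.05     1.00    -0.45]
  [  -0.10    -0.30     0.95]
Cofactors of I−A, C_ij = (−1)^(i+j)·(minor ij) (rows/columns in the sector order above):
  C_11 = (1.00)(0.95) − (-0.45)(-0.30) = 0.8150
  C_12 = −[(-0.05)(0.95) − (-0.45)(-0.10)] = 0.0925
  C_13 = (-0.05)(-0.30) − (1.00)(-0.10) = 0.1150
  C_21 = −[(-0.45)(0.95) − (-0.40)(-0.30)] = 0.5475
  C_22 = (0.60)(0.95) − (-0.40)(-0.10) = 0.5300
  C_23 = −[(0.60)(-0.30) − (-0.45)(-0.10)] = 0.2250
  C_31 = (-0.45)(-0.45) − (-0.40)(1.00) = 0.6025
  C_32 = −[(0.60)(-0.45) − (-0.40)(-0.05)] = 0.2900
  C_33 = (0.60)(1.00) − (-0.45)(-0.05) = 0.5775
det(I−A) = Σ_j (I−A)_1j·C_1j = (0.60)(0.8150) + (-0.45)(0.0925) + (-0.40)(0.1150) = 0.401375
adj(I−A) = Cᵀ =
  [ 0.8150   0.5475   0.6025]
  [ 0.0925   0.5300   0.2900]
  [ 0.1150   0.2250   0.5775]
(I − A)⁻¹ = adj(I−A) / det(I−A) ≈
  [   2.0305     1.3641     1.5011]
  [   0.2305     1.3205     0.7225]
  [   0.2865     0.5606     1.4388]
x = (I − A)⁻¹ d = adj(I−A)·d / det(I−A), with det(I−A) = 0.401375:
  x_R = (0.8150·380 + 0.5475·250 + 0.6025·120) / 0.401375 = 518.875 / 0.401375 ≈ 1292.74
  x_B = (0.0925·380 + 0.5300·250 + 0.2900·120) / 0.401375 = 202.45 / 0.401375 ≈ 504.39
  x_S = (0.1150·380 + 0.2250·250 + 0.5775·120) / 0.401375 = 169.25 / 0.401375 ≈ 421.68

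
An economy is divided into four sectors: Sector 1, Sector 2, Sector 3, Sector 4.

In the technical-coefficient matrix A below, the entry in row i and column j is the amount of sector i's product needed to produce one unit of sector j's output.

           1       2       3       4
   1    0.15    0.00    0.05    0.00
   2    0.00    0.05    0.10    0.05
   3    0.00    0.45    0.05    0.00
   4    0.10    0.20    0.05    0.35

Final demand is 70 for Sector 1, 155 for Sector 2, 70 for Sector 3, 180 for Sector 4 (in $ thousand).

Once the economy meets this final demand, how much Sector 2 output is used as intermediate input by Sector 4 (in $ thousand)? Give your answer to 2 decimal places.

z_24 = 18.28

I − A =
  [   0.85     0.00    -0.05     0.00]
  [   0.00     0.95    -0.10    -0.05]
  [   0.00    -0.45     0.95     0.00]
  [  -0.10    -0.20    -0.05     0.65]
Compute the cofactors C_ij = (−1)^(i+j)·(3×3 minor ij) of I−A; the adjugate is their transpose:
adj(I−A) = Cᵀ =
  [ 0.546750   0.014625   0.030375   0.001125]
  [ 0.004750   0.524875   0.057625   0.040375]
  [ 0.002250   0.248625   0.516375   0.019125]
  [ 0.085750   0.182875   0.062125   0.728875]
det(I−A) = Σ_j (I−A)_1j·C_1j = (0.85)(0.546750) + (0.00)(0.004750) + (-0.05)(0.002250) + (0.00)(0.085750) = 0.464625
(I − A)⁻¹ = adj(I−A) / det(I−A) ≈
  [   1.1768     0.0315     0.0654     0.0024]
  [   0.0102     1.1297     0.1240     0.0869]
  [   0.0048     0.5351     1.1114     0.0412]
  [   0.1846     0.3936     0.1337     1.5687]
First solve x = (I − A)⁻¹ d = adj(I−A)·d / det(I−A); in particular x_4 = (0.085750·70 + 0.182875·155 + 0.062125·70 + 0.728875·180) / 0.464625 = 169.894375 / 0.464625 ≈ 365.6591.
Intermediate flow from 2 to 4: z_24 = a_24 · x_4 = 0.05 × 169.894375 / 0.464625 = 8.49471875 / 0.464625 ≈ 18.28.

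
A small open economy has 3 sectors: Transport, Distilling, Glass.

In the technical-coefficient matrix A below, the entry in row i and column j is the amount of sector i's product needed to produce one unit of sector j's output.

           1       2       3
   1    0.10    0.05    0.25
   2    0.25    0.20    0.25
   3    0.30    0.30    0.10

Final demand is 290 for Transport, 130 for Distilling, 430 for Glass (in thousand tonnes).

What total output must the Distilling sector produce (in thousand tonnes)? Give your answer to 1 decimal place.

I − A =
  [   0.90    -0.05    -0.25]
  [  -0.25     0.80    -0.25]
  [  -0.30    -0.30     0.90]
Cofactors of I−A, C_ij = (−1)^(i+j)·(minor ij) (rows/columns in the sector order above):
  C_11 = (0.80)(0.90) − (-0.25)(-0.30) = 0.6450
  C_12 = −[(-0.25)(0.90) − (-0.25)(-0.30)] = 0.3000
  C_13 = (-0.25)(-0.30) − (0.80)(-0.30) = 0.3150
  C_21 = −[(-0.05)(0.90) − (-0.25)(-0.30)] = 0.1200
  C_22 = (0.90)(0.90) − (-0.25)(-0.30) = 0.7350
  C_23 = −[(0.90)(-0.30) − (-0.05)(-0.30)] = 0.2850
  C_31 = (-0.05)(-0.25) − (-0.25)(0.80) = 0.2125
  C_32 = −[(0.90)(-0.25) − (-0.25)(-0.25)] = 0.2875
  C_33 = (0.90)(0.80) − (-0.05)(-0.25) = 0.7075
det(I−A) = Σ_j (I−A)_1j·C_1j = (0.90)(0.6450) + (-0.05)(0.3000) + (-0.25)(0.3150) = 0.48675
adj(I−A) = Cᵀ =
  [ 0.6450   0.1200   0.2125]
  [ 0.3000   0.7350   0.2875]
  [ 0.3150   0.2850   0.7075]
(I − A)⁻¹ = adj(I−A) / det(I−A) ≈
  [   1.3251     0.2465     0.4366]
  [   0.6163     1.5100     0.5907]
  [   0.6471     0.5855     1.4535]
x = (I − A)⁻¹ d = adj(I−A)·d / det(I−A), with det(I−A) = 0.48675:
  x_1 = (0.6450·290 + 0.1200·130 + 0.2125·430) / 0.48675 = 294.025 / 0.48675 ≈ 604.1
  x_2 = (0.3000·290 + 0.7350·130 + 0.2875·430) / 0.48675 = 306.175 / 0.48675 ≈ 629.0
  x_3 = (0.3150·290 + 0.2850·130 + 0.7075·430) / 0.48675 = 432.625 / 0.48675 ≈ 888.8

x_2 = 629.0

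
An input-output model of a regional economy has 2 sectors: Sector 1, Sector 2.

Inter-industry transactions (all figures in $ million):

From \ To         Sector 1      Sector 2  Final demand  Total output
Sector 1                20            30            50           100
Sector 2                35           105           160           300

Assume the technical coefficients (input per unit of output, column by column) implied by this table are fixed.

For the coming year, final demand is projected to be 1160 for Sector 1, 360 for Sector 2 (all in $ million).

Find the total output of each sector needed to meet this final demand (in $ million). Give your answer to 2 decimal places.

x_1 = 1628.87, x_2 = 1430.93

Technical coefficients a_ij = z_ij / X_j:
  a_11 = 20/100 = 0.20, a_21 = 35/100 = 0.35
  a_12 = 30/300 = 0.10, a_22 = 105/300 = 0.35
I − A =
  [   0.80    -0.10]
  [  -0.35     0.65]
det(I−A) = (0.80)(0.65) − (-0.10)(-0.35) = 0.4850
adj(I−A) = [[0.65, 0.10], [0.35, 0.80]]
(I − A)⁻¹ = adj(I−A) / det(I−A) ≈
  [   1.3402     0.2062]
  [   0.7216     1.6495]
x = (I − A)⁻¹ d = adj(I−A)·d / det(I−A), with det(I−A) = 0.4850:
  x_1 = (0.65·1160 + 0.10·360) / 0.4850 = 790.00 / 0.4850 ≈ 1628.87
  x_2 = (0.35·1160 + 0.80·360) / 0.4850 = 694.00 / 0.4850 ≈ 1430.93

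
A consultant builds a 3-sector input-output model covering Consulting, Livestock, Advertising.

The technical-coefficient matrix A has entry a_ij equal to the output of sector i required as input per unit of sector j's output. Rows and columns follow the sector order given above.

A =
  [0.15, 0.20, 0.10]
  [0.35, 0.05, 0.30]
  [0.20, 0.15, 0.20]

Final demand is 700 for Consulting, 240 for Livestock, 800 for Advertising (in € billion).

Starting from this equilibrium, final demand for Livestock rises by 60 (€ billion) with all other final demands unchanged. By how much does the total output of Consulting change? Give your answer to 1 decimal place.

Δx_C = 20.4

I − A =
  [   0.85    -0.20    -0.10]
  [  -0.35     0.95    -0.30]
  [  -0.20    -0.15     0.80]
Cofactors of I−A, C_ij = (−1)^(i+j)·(minor ij) (rows/columns in the sector order above):
  C_11 = (0.95)(0.80) − (-0.30)(-0.15) = 0.7150
  C_12 = −[(-0.35)(0.80) − (-0.30)(-0.20)] = 0.3400
  C_13 = (-0.35)(-0.15) − (0.95)(-0.20) = 0.2425
  C_21 = −[(-0.20)(0.80) − (-0.10)(-0.15)] = 0.1750
  C_22 = (0.85)(0.80) − (-0.10)(-0.20) = 0.6600
  C_23 = −[(0.85)(-0.15) − (-0.20)(-0.20)] = 0.1675
  C_31 = (-0.20)(-0.30) − (-0.10)(0.95) = 0.1550
  C_32 = −[(0.85)(-0.30) − (-0.10)(-0.35)] = 0.2900
  C_33 = (0.85)(0.95) − (-0.20)(-0.35) = 0.7375
det(I−A) = Σ_j (I−A)_1j·C_1j = (0.85)(0.7150) + (-0.20)(0.3400) + (-0.10)(0.2425) = 0.5155
adj(I−A) = Cᵀ =
  [ 0.7150   0.1750   0.1550]
  [ 0.3400   0.6600   0.2900]
  [ 0.2425   0.1675   0.7375]
(I − A)⁻¹ = adj(I−A) / det(I−A) ≈
  [   1.3870     0.3395     0.3007]
  [   0.6596     1.2803     0.5626]
  [   0.4704     0.3249     1.4306]
Δx = (I − A)⁻¹ Δd with Δd having +60 in the Livestock component and 0 elsewhere.
So Δx_C = L_CL · (+60), where L_CL = adj(I−A)_CL / det(I−A) = 0.1750 / 0.5155.
Δx_C = 0.1750 × (+60) / 0.5155 = 10.50 / 0.5155 ≈ 20.4.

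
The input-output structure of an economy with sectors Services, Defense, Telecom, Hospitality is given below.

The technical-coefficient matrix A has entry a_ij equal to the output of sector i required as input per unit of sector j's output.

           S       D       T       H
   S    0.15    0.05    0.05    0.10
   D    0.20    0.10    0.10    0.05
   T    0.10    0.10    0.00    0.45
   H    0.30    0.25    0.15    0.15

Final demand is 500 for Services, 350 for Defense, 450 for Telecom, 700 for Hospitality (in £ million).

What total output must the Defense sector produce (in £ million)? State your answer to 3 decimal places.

x_D = 832.011

I − A =
  [   0.85    -0.05    -0.05    -0.10]
  [  -0.20     0.90    -0.10    -0.05]
  [  -0.10    -0.10     1.00    -0.45]
  [  -0.30    -0.25    -0.15     0.85]
Compute the cofactors C_ij = (−1)^(i+j)·(3×3 minor ij) of I−A; the adjugate is their transpose:
adj(I−A) = Cᵀ =
  [ 0.671250   0.075500   0.058250   0.114250]
  [ 0.194250   0.622625   0.087875   0.106000]
  [ 0.237750   0.178375   0.598375   0.355250]
  [ 0.336000   0.241250   0.152000   0.740500]
det(I−A) = Σ_j (I−A)_1j·C_1j = (0.85)(0.671250) + (-0.05)(0.194250) + (-0.05)(0.237750) + (-0.10)(0.336000) = 0.5153625
(I − A)⁻¹ = adj(I−A) / det(I−A) ≈
  [   1.3025     0.1465     0.1130     0.2217]
  [   0.3769     1.2081     0.1705     0.2057]
  [   0.4613     0.3461     1.1611     0.6893]
  [   0.6520     0.4681     0.2949     1.4369]
x = (I − A)⁻¹ d = adj(I−A)·d / det(I−A), with det(I−A) = 0.5153625:
  x_S = (0.671250·500 + 0.075500·350 + 0.058250·450 + 0.114250·700) / 0.5153625 = 468.2375 / 0.5153625 ≈ 908.560
  x_D = (0.194250·500 + 0.622625·350 + 0.087875·450 + 0.106000·700) / 0.5153625 = 428.7875 / 0.5153625 ≈ 832.011
  x_T = (0.237750·500 + 0.178375·350 + 0.598375·450 + 0.355250·700) / 0.5153625 = 699.25 / 0.5153625 ≈ 1356.812
  x_H = (0.336000·500 + 0.241250·350 + 0.152000·450 + 0.740500·700) / 0.5153625 = 839.1875 / 0.5153625 ≈ 1628.344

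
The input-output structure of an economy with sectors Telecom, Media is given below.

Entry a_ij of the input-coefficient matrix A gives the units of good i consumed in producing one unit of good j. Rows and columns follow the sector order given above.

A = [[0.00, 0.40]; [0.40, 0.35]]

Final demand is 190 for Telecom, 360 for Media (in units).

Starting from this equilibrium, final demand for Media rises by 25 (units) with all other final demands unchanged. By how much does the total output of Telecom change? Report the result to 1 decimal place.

I − A =
  [   1.00    -0.40]
  [  -0.40     0.65]
det(I−A) = (1.00)(0.65) − (-0.40)(-0.40) = 0.4900
adj(I−A) = [[0.65, 0.40], [0.40, 1.00]]
(I − A)⁻¹ = adj(I−A) / det(I−A) ≈
  [   1.3265     0.8163]
  [   0.8163     2.0408]
Δx = (I − A)⁻¹ Δd with Δd having +25 in the Media component and 0 elsewhere.
So Δx_1 = L_12 · (+25), where L_12 = adj(I−A)_12 / det(I−A) = 0.40 / 0.4900.
Δx_1 = 0.40 × (+25) / 0.4900 = 10.00 / 0.4900 ≈ 20.4.

Δx_1 = 20.4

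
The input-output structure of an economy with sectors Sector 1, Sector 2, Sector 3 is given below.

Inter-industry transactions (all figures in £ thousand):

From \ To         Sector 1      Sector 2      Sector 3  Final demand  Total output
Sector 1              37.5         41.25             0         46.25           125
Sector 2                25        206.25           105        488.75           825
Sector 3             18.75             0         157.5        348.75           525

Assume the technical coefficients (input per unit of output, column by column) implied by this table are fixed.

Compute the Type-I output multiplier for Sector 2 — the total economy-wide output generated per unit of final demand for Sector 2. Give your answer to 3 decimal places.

Technical coefficients a_ij = z_ij / X_j:
  a_11 = 37.5/125 = 0.30, a_21 = 25/125 = 0.20, a_31 = 18.75/125 = 0.15
  a_12 = 41.25/825 = 0.05, a_22 = 206.25/825 = 0.25, a_32 = 0/825 = 0.00
  a_13 = 0/525 = 0.00, a_23 = 105/525 = 0.20, a_33 = 157.5/525 = 0.30
I − A =
  [   0.70    -0.05     0.00]
  [  -0.20     0.75    -0.20]
  [  -0.15     0.00     0.70]
Cofactors of I−A, C_ij = (−1)^(i+j)·(minor ij) (rows/columns in the sector order above):
  C_11 = (0.75)(0.70) − (-0.20)(0.00) = 0.5250
  C_12 = −[(-0.20)(0.70) − (-0.20)(-0.15)] = 0.1700
  C_13 = (-0.20)(0.00) − (0.75)(-0.15) = 0.1125
  C_21 = −[(-0.05)(0.70) − (0.00)(0.00)] = 0.0350
  C_22 = (0.70)(0.70) − (0.00)(-0.15) = 0.4900
  C_23 = −[(0.70)(0.00) − (-0.05)(-0.15)] = 0.0075
  C_31 = (-0.05)(-0.20) − (0.00)(0.75) = 0.0100
  C_32 = −[(0.70)(-0.20) − (0.00)(-0.20)] = 0.1400
  C_33 = (0.70)(0.75) − (-0.05)(-0.20) = 0.5150
det(I−A) = Σ_j (I−A)_1j·C_1j = (0.70)(0.5250) + (-0.05)(0.1700) + (0.00)(0.1125) = 0.3590
adj(I−A) = Cᵀ =
  [ 0.5250   0.0350   0.0100]
  [ 0.1700   0.4900   0.1400]
  [ 0.1125   0.0075   0.5150]
(I − A)⁻¹ = adj(I−A) / det(I−A) ≈
  [   1.4624     0.0975     0.0279]
  [   0.4735     1.3649     0.3900]
  [   0.3134     0.0209     1.4345]
The output multiplier for sector j is the column-j sum of the Leontief inverse (I − A)⁻¹ = adj(I−A) / det(I−A).
Column 2 of adj(I−A): (0.0350, 0.4900, 0.0075); det(I−A) = 0.3590.
m_2 = (0.0350 + 0.4900 + 0.0075) / 0.3590 = 0.5325 / 0.3590 ≈ 1.483.

m_2 = 1.483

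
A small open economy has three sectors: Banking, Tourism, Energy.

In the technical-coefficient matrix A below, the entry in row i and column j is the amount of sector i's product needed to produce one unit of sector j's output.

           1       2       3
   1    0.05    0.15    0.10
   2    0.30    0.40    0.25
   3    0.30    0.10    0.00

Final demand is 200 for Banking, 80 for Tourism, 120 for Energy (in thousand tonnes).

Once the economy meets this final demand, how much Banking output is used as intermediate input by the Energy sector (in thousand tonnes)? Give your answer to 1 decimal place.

I − A =
  [   0.95    -0.15    -0.10]
  [  -0.30     0.60    -0.25]
  [  -0.30    -0.10     1.00]
Cofactors of I−A, C_ij = (−1)^(i+j)·(minor ij) (rows/columns in the sector order above):
  C_11 = (0.60)(1.00) − (-0.25)(-0.10) = 0.5750
  C_12 = −[(-0.30)(1.00) − (-0.25)(-0.30)] = 0.3750
  C_13 = (-0.30)(-0.10) − (0.60)(-0.30) = 0.2100
  C_21 = −[(-0.15)(1.00) − (-0.10)(-0.10)] = 0.1600
  C_22 = (0.95)(1.00) − (-0.10)(-0.30) = 0.9200
  C_23 = −[(0.95)(-0.10) − (-0.15)(-0.30)] = 0.1400
  C_31 = (-0.15)(-0.25) − (-0.10)(0.60) = 0.0975
  C_32 = −[(0.95)(-0.25) − (-0.10)(-0.30)] = 0.2675
  C_33 = (0.95)(0.60) − (-0.15)(-0.30) = 0.5250
det(I−A) = Σ_j (I−A)_1j·C_1j = (0.95)(0.5750) + (-0.15)(0.3750) + (-0.10)(0.2100) = 0.4690
adj(I−A) = Cᵀ =
  [ 0.5750   0.1600   0.0975]
  [ 0.3750   0.9200   0.2675]
  [ 0.2100   0.1400   0.5250]
(I − A)⁻¹ = adj(I−A) / det(I−A) ≈
  [   1.2260     0.3412     0.2079]
  [   0.7996     1.9616     0.5704]
  [   0.4478     0.2985     1.1194]
First solve x = (I − A)⁻¹ d = adj(I−A)·d / det(I−A); in particular x_3 = (0.2100·200 + 0.1400·80 + 0.5250·120) / 0.4690 = 116.20 / 0.4690 ≈ 247.761.
Intermediate flow from 1 to 3: z_13 = a_13 · x_3 = 0.10 × 116.20 / 0.4690 = 11.62 / 0.4690 ≈ 24.8.

z_13 = 24.8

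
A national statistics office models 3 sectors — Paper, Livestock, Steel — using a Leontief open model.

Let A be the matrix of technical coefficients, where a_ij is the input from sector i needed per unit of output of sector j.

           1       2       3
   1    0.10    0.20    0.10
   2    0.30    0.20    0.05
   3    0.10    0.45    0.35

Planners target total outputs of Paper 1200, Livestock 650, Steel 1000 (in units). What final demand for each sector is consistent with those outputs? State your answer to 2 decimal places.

I − A =
  [   0.90    -0.20    -0.10]
  [  -0.30     0.80    -0.05]
  [  -0.10    -0.45     0.65]
d = (I − A) x:
  d_1 = (+0.90)·1200 + (-0.20)·650 + (-0.10)·1000 = 850.00
  d_2 = (-0.30)·1200 + (+0.80)·650 + (-0.05)·1000 = 110.00
  d_3 = (-0.10)·1200 + (-0.45)·650 + (+0.65)·1000 = 237.50

d_1 = 850.00, d_2 = 110.00, d_3 = 237.50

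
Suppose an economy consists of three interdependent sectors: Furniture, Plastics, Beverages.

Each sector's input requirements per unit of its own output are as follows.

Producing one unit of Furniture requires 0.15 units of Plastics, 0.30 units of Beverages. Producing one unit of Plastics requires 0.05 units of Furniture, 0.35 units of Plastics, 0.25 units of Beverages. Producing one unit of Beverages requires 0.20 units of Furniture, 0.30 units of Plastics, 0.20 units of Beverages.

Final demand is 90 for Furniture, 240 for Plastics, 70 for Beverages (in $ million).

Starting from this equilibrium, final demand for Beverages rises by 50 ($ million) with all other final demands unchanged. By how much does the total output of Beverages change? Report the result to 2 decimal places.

I − A =
  [   1.00    -0.05    -0.20]
  [  -0.15     0.65    -0.30]
  [  -0.30    -0.25     0.80]
Cofactors of I−A, C_ij = (−1)^(i+j)·(minor ij) (rows/columns in the sector order above):
  C_11 = (0.65)(0.80) − (-0.30)(-0.25) = 0.4450
  C_12 = −[(-0.15)(0.80) − (-0.30)(-0.30)] = 0.2100
  C_13 = (-0.15)(-0.25) − (0.65)(-0.30) = 0.2325
  C_21 = −[(-0.05)(0.80) − (-0.20)(-0.25)] = 0.0900
  C_22 = (1.00)(0.80) − (-0.20)(-0.30) = 0.7400
  C_23 = −[(1.00)(-0.25) − (-0.05)(-0.30)] = 0.2650
  C_31 = (-0.05)(-0.30) − (-0.20)(0.65) = 0.1450
  C_32 = −[(1.00)(-0.30) − (-0.20)(-0.15)] = 0.3300
  C_33 = (1.00)(0.65) − (-0.05)(-0.15) = 0.6425
det(I−A) = Σ_j (I−A)_1j·C_1j = (1.00)(0.4450) + (-0.05)(0.2100) + (-0.20)(0.2325) = 0.3880
adj(I−A) = Cᵀ =
  [ 0.4450   0.0900   0.1450]
  [ 0.2100   0.7400   0.3300]
  [ 0.2325   0.2650   0.6425]
(I − A)⁻¹ = adj(I−A) / det(I−A) ≈
  [   1.1469     0.2320     0.3737]
  [   0.5412     1.9072     0.8505]
  [   0.5992     0.6830     1.6559]
Δx = (I − A)⁻¹ Δd with Δd having +50 in the Beverages component and 0 elsewhere.
So Δx_B = L_BB · (+50), where L_BB = adj(I−A)_BB / det(I−A) = 0.6425 / 0.3880.
Δx_B = 0.6425 × (+50) / 0.3880 = 32.125 / 0.3880 ≈ 82.80.

Δx_B = 82.80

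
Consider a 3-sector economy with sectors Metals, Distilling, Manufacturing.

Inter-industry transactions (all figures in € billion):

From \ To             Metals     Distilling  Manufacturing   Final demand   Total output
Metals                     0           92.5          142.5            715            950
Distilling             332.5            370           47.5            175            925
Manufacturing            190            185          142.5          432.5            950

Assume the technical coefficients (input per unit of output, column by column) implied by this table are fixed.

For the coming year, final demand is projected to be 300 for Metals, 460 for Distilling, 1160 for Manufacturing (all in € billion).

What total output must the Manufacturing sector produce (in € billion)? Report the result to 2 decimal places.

Technical coefficients a_ij = z_ij / X_j:
  a_11 = 0/950 = 0.00, a_21 = 332.5/950 = 0.35, a_31 = 190/950 = 0.20
  a_12 = 92.5/925 = 0.10, a_22 = 370/925 = 0.40, a_32 = 185/925 = 0.20
  a_13 = 142.5/950 = 0.15, a_23 = 47.5/950 = 0.05, a_33 = 142.5/950 = 0.15
I − A =
  [   1.00    -0.10    -0.15]
  [  -0.35     0.60    -0.05]
  [  -0.20    -0.20     0.85]
Cofactors of I−A, C_ij = (−1)^(i+j)·(minor ij) (rows/columns in the sector order above):
  C_11 = (0.60)(0.85) − (-0.05)(-0.20) = 0.5000
  C_12 = −[(-0.35)(0.85) − (-0.05)(-0.20)] = 0.3075
  C_13 = (-0.35)(-0.20) − (0.60)(-0.20) = 0.1900
  C_21 = −[(-0.10)(0.85) − (-0.15)(-0.20)] = 0.1150
  C_22 = (1.00)(0.85) − (-0.15)(-0.20) = 0.8200
  C_23 = −[(1.00)(-0.20) − (-0.10)(-0.20)] = 0.2200
  C_31 = (-0.10)(-0.05) − (-0.15)(0.60) = 0.0950
  C_32 = −[(1.00)(-0.05) − (-0.15)(-0.35)] = 0.1025
  C_33 = (1.00)(0.60) − (-0.10)(-0.35) = 0.5650
det(I−A) = Σ_j (I−A)_1j·C_1j = (1.00)(0.5000) + (-0.10)(0.3075) + (-0.15)(0.1900) = 0.44075
adj(I−A) = Cᵀ =
  [ 0.5000   0.1150   0.0950]
  [ 0.3075   0.8200   0.1025]
  [ 0.1900   0.2200   0.5650]
(I − A)⁻¹ = adj(I−A) / det(I−A) ≈
  [   1.1344     0.2609     0.2155]
  [   0.6977     1.8605     0.2326]
  [   0.4311     0.4991     1.2819]
x = (I − A)⁻¹ d = adj(I−A)·d / det(I−A), with det(I−A) = 0.44075:
  x_1 = (0.5000·300 + 0.1150·460 + 0.0950·1160) / 0.44075 = 313.10 / 0.44075 ≈ 710.38
  x_2 = (0.3075·300 + 0.8200·460 + 0.1025·1160) / 0.44075 = 588.35 / 0.44075 ≈ 1334.88
  x_3 = (0.1900·300 + 0.2200·460 + 0.5650·1160) / 0.44075 = 813.60 / 0.44075 ≈ 1845.94

x_3 = 1845.94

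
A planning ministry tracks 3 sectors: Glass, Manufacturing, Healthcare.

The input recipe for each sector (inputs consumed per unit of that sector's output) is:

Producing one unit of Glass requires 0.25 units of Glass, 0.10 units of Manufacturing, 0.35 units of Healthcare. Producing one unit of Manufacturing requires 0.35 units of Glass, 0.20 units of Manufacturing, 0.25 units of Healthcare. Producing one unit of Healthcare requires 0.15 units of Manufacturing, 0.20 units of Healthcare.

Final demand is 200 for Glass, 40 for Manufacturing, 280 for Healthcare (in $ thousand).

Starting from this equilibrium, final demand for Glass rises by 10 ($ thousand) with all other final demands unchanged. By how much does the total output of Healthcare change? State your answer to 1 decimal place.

Δx_3 = 7.5

I − A =
  [   0.75    -0.35     0.00]
  [  -0.10     0.80    -0.15]
  [  -0.35    -0.25     0.80]
Cofactors of I−A, C_ij = (−1)^(i+j)·(minor ij) (rows/columns in the sector order above):
  C_11 = (0.80)(0.80) − (-0.15)(-0.25) = 0.6025
  C_12 = −[(-0.10)(0.80) − (-0.15)(-0.35)] = 0.1325
  C_13 = (-0.10)(-0.25) − (0.80)(-0.35) = 0.3050
  C_21 = −[(-0.35)(0.80) − (0.00)(-0.25)] = 0.2800
  C_22 = (0.75)(0.80) − (0.00)(-0.35) = 0.6000
  C_23 = −[(0.75)(-0.25) − (-0.35)(-0.35)] = 0.3100
  C_31 = (-0.35)(-0.15) − (0.00)(0.80) = 0.0525
  C_32 = −[(0.75)(-0.15) − (0.00)(-0.10)] = 0.1125
  C_33 = (0.75)(0.80) − (-0.35)(-0.10) = 0.5650
det(I−A) = Σ_j (I−A)_1j·C_1j = (0.75)(0.6025) + (-0.35)(0.1325) + (0.00)(0.3050) = 0.4055
adj(I−A) = Cᵀ =
  [ 0.6025   0.2800   0.0525]
  [ 0.1325   0.6000   0.1125]
  [ 0.3050   0.3100   0.5650]
(I − A)⁻¹ = adj(I−A) / det(I−A) ≈
  [   1.4858     0.6905     0.1295]
  [   0.3268     1.4797     0.2774]
  [   0.7522     0.7645     1.3933]
Δx = (I − A)⁻¹ Δd with Δd having +10 in the Glass component and 0 elsewhere.
So Δx_3 = L_31 · (+10), where L_31 = adj(I−A)_31 / det(I−A) = 0.3050 / 0.4055.
Δx_3 = 0.3050 × (+10) / 0.4055 = 3.05 / 0.4055 ≈ 7.5.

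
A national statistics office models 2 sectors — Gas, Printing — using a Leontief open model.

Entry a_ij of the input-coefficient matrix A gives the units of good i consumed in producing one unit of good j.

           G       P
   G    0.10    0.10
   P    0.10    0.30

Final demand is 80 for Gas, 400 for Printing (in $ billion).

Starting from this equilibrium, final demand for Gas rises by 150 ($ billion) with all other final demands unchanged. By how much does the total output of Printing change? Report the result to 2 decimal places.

Δx_P = 24.19

I − A =
  [   0.90    -0.10]
  [  -0.10     0.70]
det(I−A) = (0.90)(0.70) − (-0.10)(-0.10) = 0.6200
adj(I−A) = [[0.70, 0.10], [0.10, 0.90]]
(I − A)⁻¹ = adj(I−A) / det(I−A) ≈
  [   1.1290     0.1613]
  [   0.1613     1.4516]
Δx = (I − A)⁻¹ Δd with Δd having +150 in the Gas component and 0 elsewhere.
So Δx_P = L_PG · (+150), where L_PG = adj(I−A)_PG / det(I−A) = 0.10 / 0.6200.
Δx_P = 0.10 × (+150) / 0.6200 = 15.00 / 0.6200 ≈ 24.19.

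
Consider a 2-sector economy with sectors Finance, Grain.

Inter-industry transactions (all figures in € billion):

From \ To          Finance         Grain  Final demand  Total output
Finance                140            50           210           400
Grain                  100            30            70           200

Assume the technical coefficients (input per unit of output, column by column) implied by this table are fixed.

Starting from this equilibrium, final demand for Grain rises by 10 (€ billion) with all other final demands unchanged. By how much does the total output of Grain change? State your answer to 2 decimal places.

Technical coefficients a_ij = z_ij / X_j:
  a_11 = 140/400 = 0.35, a_21 = 100/400 = 0.25
  a_12 = 50/200 = 0.25, a_22 = 30/200 = 0.15
I − A =
  [   0.65    -0.25]
  [  -0.25     0.85]
det(I−A) = (0.65)(0.85) − (-0.25)(-0.25) = 0.4900
adj(I−A) = [[0.85, 0.25], [0.25, 0.65]]
(I − A)⁻¹ = adj(I−A) / det(I−A) ≈
  [   1.7347     0.5102]
  [   0.5102     1.3265]
Δx = (I − A)⁻¹ Δd with Δd having +10 in the Grain component and 0 elsewhere.
So Δx_2 = L_22 · (+10), where L_22 = adj(I−A)_22 / det(I−A) = 0.65 / 0.4900.
Δx_2 = 0.65 × (+10) / 0.4900 = 6.50 / 0.4900 ≈ 13.27.

Δx_2 = 13.27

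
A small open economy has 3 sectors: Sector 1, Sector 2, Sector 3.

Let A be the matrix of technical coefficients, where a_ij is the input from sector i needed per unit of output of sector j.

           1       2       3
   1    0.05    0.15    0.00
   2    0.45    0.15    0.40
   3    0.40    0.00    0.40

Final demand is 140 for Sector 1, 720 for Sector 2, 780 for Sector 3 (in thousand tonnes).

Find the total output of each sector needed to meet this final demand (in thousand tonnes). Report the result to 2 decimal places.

I − A =
  [   0.95    -0.15     0.00]
  [  -0.45     0.85    -0.40]
  [  -0.40     0.00     0.60]
Cofactors of I−A, C_ij = (−1)^(i+j)·(minor ij) (rows/columns in the sector order above):
  C_11 = (0.85)(0.60) − (-0.40)(0.00) = 0.5100
  C_12 = −[(-0.45)(0.60) − (-0.40)(-0.40)] = 0.4300
  C_13 = (-0.45)(0.00) − (0.85)(-0.40) = 0.3400
  C_21 = −[(-0.15)(0.60) − (0.00)(0.00)] = 0.0900
  C_22 = (0.95)(0.60) − (0.00)(-0.40) = 0.5700
  C_23 = −[(0.95)(0.00) − (-0.15)(-0.40)] = 0.0600
  C_31 = (-0.15)(-0.40) − (0.00)(0.85) = 0.0600
  C_32 = −[(0.95)(-0.40) − (0.00)(-0.45)] = 0.3800
  C_33 = (0.95)(0.85) − (-0.15)(-0.45) = 0.7400
det(I−A) = Σ_j (I−A)_1j·C_1j = (0.95)(0.5100) + (-0.15)(0.4300) + (0.00)(0.3400) = 0.4200
adj(I−A) = Cᵀ =
  [ 0.5100   0.0900   0.0600]
  [ 0.4300   0.5700   0.3800]
  [ 0.3400   0.0600   0.7400]
(I − A)⁻¹ = adj(I−A) / det(I−A) ≈
  [   1.2143     0.2143     0.1429]
  [   1.0238     1.3571     0.9048]
  [   0.8095     0.1429     1.7619]
x = (I − A)⁻¹ d = adj(I−A)·d / det(I−A), with det(I−A) = 0.4200:
  x_1 = (0.5100·140 + 0.0900·720 + 0.0600·780) / 0.4200 = 183.00 / 0.4200 ≈ 435.71
  x_2 = (0.4300·140 + 0.5700·720 + 0.3800·780) / 0.4200 = 767.00 / 0.4200 ≈ 1826.19
  x_3 = (0.3400·140 + 0.0600·720 + 0.7400·780) / 0.4200 = 668.00 / 0.4200 ≈ 1590.48

x_1 = 435.71, x_2 = 1826.19, x_3 = 1590.48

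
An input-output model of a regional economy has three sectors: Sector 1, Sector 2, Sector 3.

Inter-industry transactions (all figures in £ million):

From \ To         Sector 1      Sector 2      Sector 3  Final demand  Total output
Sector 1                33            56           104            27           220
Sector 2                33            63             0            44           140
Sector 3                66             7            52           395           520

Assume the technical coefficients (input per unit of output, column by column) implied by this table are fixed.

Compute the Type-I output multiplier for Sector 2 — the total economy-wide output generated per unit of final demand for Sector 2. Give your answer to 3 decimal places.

Technical coefficients a_ij = z_ij / X_j:
  a_11 = 33/220 = 0.15, a_21 = 33/220 = 0.15, a_31 = 66/220 = 0.30
  a_12 = 56/140 = 0.40, a_22 = 63/140 = 0.45, a_32 = 7/140 = 0.05
  a_13 = 104/520 = 0.20, a_23 = 0/520 = 0.00, a_33 = 52/520 = 0.10
I − A =
  [   0.85    -0.40    -0.20]
  [  -0.15     0.55     0.00]
  [  -0.30    -0.05     0.90]
Cofactors of I−A, C_ij = (−1)^(i+j)·(minor ij) (rows/columns in the sector order above):
  C_11 = (0.55)(0.90) − (0.00)(-0.05) = 0.4950
  C_12 = −[(-0.15)(0.90) − (0.00)(-0.30)] = 0.1350
  C_13 = (-0.15)(-0.05) − (0.55)(-0.30) = 0.1725
  C_21 = −[(-0.40)(0.90) − (-0.20)(-0.05)] = 0.3700
  C_22 = (0.85)(0.90) − (-0.20)(-0.30) = 0.7050
  C_23 = −[(0.85)(-0.05) − (-0.40)(-0.30)] = 0.1625
  C_31 = (-0.40)(0.00) − (-0.20)(0.55) = 0.1100
  C_32 = −[(0.85)(0.00) − (-0.20)(-0.15)] = 0.0300
  C_33 = (0.85)(0.55) − (-0.40)(-0.15) = 0.4075
det(I−A) = Σ_j (I−A)_1j·C_1j = (0.85)(0.4950) + (-0.40)(0.1350) + (-0.20)(0.1725) = 0.33225
adj(I−A) = Cᵀ =
  [ 0.4950   0.3700   0.1100]
  [ 0.1350   0.7050   0.0300]
  [ 0.1725   0.1625   0.4075]
(I − A)⁻¹ = adj(I−A) / det(I−A) ≈
  [   1.4898     1.1136     0.3311]
  [   0.4063     2.1219     0.0903]
  [   0.5192     0.4891     1.2265]
The output multiplier for sector j is the column-j sum of the Leontief inverse (I − A)⁻¹ = adj(I−A) / det(I−A).
Column 2 of adj(I−A): (0.3700, 0.7050, 0.1625); det(I−A) = 0.33225.
m_2 = (0.3700 + 0.7050 + 0.1625) / 0.33225 = 1.2375 / 0.33225 ≈ 3.725.

m_2 = 3.725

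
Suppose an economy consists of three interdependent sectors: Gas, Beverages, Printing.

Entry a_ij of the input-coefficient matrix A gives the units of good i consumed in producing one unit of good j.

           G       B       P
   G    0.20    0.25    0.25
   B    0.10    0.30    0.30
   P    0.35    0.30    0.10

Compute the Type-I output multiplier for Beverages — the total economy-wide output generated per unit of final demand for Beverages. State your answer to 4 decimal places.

m_B = 4.0064

I − A =
  [   0.80    -0.25    -0.25]
  [  -0.10     0.70    -0.30]
  [  -0.35    -0.30     0.90]
Cofactors of I−A, C_ij = (−1)^(i+j)·(minor ij) (rows/columns in the sector order above):
  C_11 = (0.70)(0.90) − (-0.30)(-0.30) = 0.5400
  C_12 = −[(-0.10)(0.90) − (-0.30)(-0.35)] = 0.1950
  C_13 = (-0.10)(-0.30) − (0.70)(-0.35) = 0.2750
  C_21 = −[(-0.25)(0.90) − (-0.25)(-0.30)] = 0.3000
  C_22 = (0.80)(0.90) − (-0.25)(-0.35) = 0.6325
  C_23 = −[(0.80)(-0.30) − (-0.25)(-0.35)] = 0.3275
  C_31 = (-0.25)(-0.30) − (-0.25)(0.70) = 0.2500
  C_32 = −[(0.80)(-0.30) − (-0.25)(-0.10)] = 0.2650
  C_33 = (0.80)(0.70) − (-0.25)(-0.10) = 0.5350
det(I−A) = Σ_j (I−A)_1j·C_1j = (0.80)(0.5400) + (-0.25)(0.1950) + (-0.25)(0.2750) = 0.3145
adj(I−A) = Cᵀ =
  [ 0.5400   0.3000   0.2500]
  [ 0.1950   0.6325   0.2650]
  [ 0.2750   0.3275   0.5350]
(I − A)⁻¹ = adj(I−A) / det(I−A) ≈
  [   1.71701     0.95390     0.79491]
  [   0.62003     2.01113     0.84261]
  [   0.87440     1.04134     1.70111]
The output multiplier for sector j is the column-j sum of the Leontief inverse (I − A)⁻¹ = adj(I−A) / det(I−A).
Column B of adj(I−A): (0.3000, 0.6325, 0.3275); det(I−A) = 0.3145.
m_B = (0.3000 + 0.6325 + 0.3275) / 0.3145 = 1.26 / 0.3145 ≈ 4.0064.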